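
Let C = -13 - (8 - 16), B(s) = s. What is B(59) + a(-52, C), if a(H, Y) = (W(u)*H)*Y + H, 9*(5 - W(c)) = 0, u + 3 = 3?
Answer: 1307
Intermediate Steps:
u = 0 (u = -3 + 3 = 0)
W(c) = 5 (W(c) = 5 - ⅑*0 = 5 + 0 = 5)
C = -5 (C = -13 - 1*(-8) = -13 + 8 = -5)
a(H, Y) = H + 5*H*Y (a(H, Y) = (5*H)*Y + H = 5*H*Y + H = H + 5*H*Y)
B(59) + a(-52, C) = 59 - 52*(1 + 5*(-5)) = 59 - 52*(1 - 25) = 59 - 52*(-24) = 59 + 1248 = 1307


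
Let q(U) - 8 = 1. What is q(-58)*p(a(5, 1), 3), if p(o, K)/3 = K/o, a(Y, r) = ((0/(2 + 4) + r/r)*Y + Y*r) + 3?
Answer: 81/13 ≈ 6.2308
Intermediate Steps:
q(U) = 9 (q(U) = 8 + 1 = 9)
a(Y, r) = 3 + Y + Y*r (a(Y, r) = ((0/6 + 1)*Y + Y*r) + 3 = ((0*(⅙) + 1)*Y + Y*r) + 3 = ((0 + 1)*Y + Y*r) + 3 = (1*Y + Y*r) + 3 = (Y + Y*r) + 3 = 3 + Y + Y*r)
p(o, K) = 3*K/o (p(o, K) = 3*(K/o) = 3*K/o)
q(-58)*p(a(5, 1), 3) = 9*(3*3/(3 + 5 + 5*1)) = 9*(3*3/(3 + 5 + 5)) = 9*(3*3/13) = 9*(3*3*(1/13)) = 9*(9/13) = 81/13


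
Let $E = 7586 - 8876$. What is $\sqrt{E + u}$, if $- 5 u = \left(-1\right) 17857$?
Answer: $\frac{\sqrt{57035}}{5} \approx 47.764$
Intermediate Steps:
$E = -1290$ ($E = 7586 - 8876 = -1290$)
$u = \frac{17857}{5}$ ($u = - \frac{\left(-1\right) 17857}{5} = \left(- \frac{1}{5}\right) \left(-17857\right) = \frac{17857}{5} \approx 3571.4$)
$\sqrt{E + u} = \sqrt{-1290 + \frac{17857}{5}} = \sqrt{\frac{11407}{5}} = \frac{\sqrt{57035}}{5}$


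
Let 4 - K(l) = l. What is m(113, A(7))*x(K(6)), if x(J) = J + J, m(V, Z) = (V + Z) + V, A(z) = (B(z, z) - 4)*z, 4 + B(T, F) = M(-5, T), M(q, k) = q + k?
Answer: -736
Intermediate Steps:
M(q, k) = k + q
B(T, F) = -9 + T (B(T, F) = -4 + (T - 5) = -4 + (-5 + T) = -9 + T)
K(l) = 4 - l
A(z) = z*(-13 + z) (A(z) = ((-9 + z) - 4)*z = (-13 + z)*z = z*(-13 + z))
m(V, Z) = Z + 2*V
x(J) = 2*J
m(113, A(7))*x(K(6)) = (7*(-13 + 7) + 2*113)*(2*(4 - 1*6)) = (7*(-6) + 226)*(2*(4 - 6)) = (-42 + 226)*(2*(-2)) = 184*(-4) = -736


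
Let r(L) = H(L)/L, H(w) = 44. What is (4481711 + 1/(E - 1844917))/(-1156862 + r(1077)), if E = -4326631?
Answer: -29788844839641279/7689380551730840 ≈ -3.8740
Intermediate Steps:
r(L) = 44/L
(4481711 + 1/(E - 1844917))/(-1156862 + r(1077)) = (4481711 + 1/(-4326631 - 1844917))/(-1156862 + 44/1077) = (4481711 + 1/(-6171548))/(-1156862 + 44*(1/1077)) = (4481711 - 1/6171548)/(-1156862 + 44/1077) = 27659094558627/(6171548*(-1245940330/1077)) = (27659094558627/6171548)*(-1077/1245940330) = -29788844839641279/7689380551730840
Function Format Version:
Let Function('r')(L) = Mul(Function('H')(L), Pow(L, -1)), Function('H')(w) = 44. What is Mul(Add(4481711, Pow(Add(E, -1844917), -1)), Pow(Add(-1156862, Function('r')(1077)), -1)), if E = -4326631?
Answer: Rational(-29788844839641279, 7689380551730840) ≈ -3.8740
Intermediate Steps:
Function('r')(L) = Mul(44, Pow(L, -1))
Mul(Add(4481711, Pow(Add(E, -1844917), -1)), Pow(Add(-1156862, Function('r')(1077)), -1)) = Mul(Add(4481711, Pow(Add(-4326631, -1844917), -1)), Pow(Add(-1156862, Mul(44, Pow(1077, -1))), -1)) = Mul(Add(4481711, Pow(-6171548, -1)), Pow(Add(-1156862, Mul(44, Rational(1, 1077))), -1)) = Mul(Add(4481711, Rational(-1, 6171548)), Pow(Add(-1156862, Rational(44, 1077)), -1)) = Mul(Rational(27659094558627, 6171548), Pow(Rational(-1245940330, 1077), -1)) = Mul(Rational(27659094558627, 6171548), Rational(-1077, 1245940330)) = Rational(-29788844839641279, 7689380551730840)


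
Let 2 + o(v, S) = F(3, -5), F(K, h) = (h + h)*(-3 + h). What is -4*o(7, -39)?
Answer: -312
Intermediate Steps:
F(K, h) = 2*h*(-3 + h) (F(K, h) = (2*h)*(-3 + h) = 2*h*(-3 + h))
o(v, S) = 78 (o(v, S) = -2 + 2*(-5)*(-3 - 5) = -2 + 2*(-5)*(-8) = -2 + 80 = 78)
-4*o(7, -39) = -4*78 = -312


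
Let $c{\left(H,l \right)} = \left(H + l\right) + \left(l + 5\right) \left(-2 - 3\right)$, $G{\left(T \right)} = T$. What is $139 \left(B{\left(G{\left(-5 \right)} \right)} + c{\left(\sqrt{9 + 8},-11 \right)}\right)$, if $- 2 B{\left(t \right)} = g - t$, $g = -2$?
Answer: $\frac{4865}{2} + 139 \sqrt{17} \approx 3005.6$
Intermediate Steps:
$B{\left(t \right)} = 1 + \frac{t}{2}$ ($B{\left(t \right)} = - \frac{-2 - t}{2} = 1 + \frac{t}{2}$)
$c{\left(H,l \right)} = -25 + H - 4 l$ ($c{\left(H,l \right)} = \left(H + l\right) + \left(5 + l\right) \left(-5\right) = \left(H + l\right) - \left(25 + 5 l\right) = -25 + H - 4 l$)
$139 \left(B{\left(G{\left(-5 \right)} \right)} + c{\left(\sqrt{9 + 8},-11 \right)}\right) = 139 \left(\left(1 + \frac{1}{2} \left(-5\right)\right) - \left(-19 - \sqrt{9 + 8}\right)\right) = 139 \left(\left(1 - \frac{5}{2}\right) + \left(-25 + \sqrt{17} + 44\right)\right) = 139 \left(- \frac{3}{2} + \left(19 + \sqrt{17}\right)\right) = 139 \left(\frac{35}{2} + \sqrt{17}\right) = \frac{4865}{2} + 139 \sqrt{17}$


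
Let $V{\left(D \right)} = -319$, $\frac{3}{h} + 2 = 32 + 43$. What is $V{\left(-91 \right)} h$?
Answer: $- \frac{957}{73} \approx -13.11$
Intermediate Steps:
$h = \frac{3}{73}$ ($h = \frac{3}{-2 + \left(32 + 43\right)} = \frac{3}{-2 + 75} = \frac{3}{73} \approx 0.041096$)
$V{\left(-91 \right)} h = \left(-319\right) \frac{3}{73} = - \frac{957}{73}$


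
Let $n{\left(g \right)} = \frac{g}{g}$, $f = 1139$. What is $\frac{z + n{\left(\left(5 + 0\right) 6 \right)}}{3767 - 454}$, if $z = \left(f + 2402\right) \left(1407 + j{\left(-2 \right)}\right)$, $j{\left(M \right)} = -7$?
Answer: $\frac{4957401}{3313} \approx 1496.3$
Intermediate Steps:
$n{\left(g \right)} = 1$
$z = 4957400$ ($z = \left(1139 + 2402\right) \left(1407 - 7\right) = 3541 \cdot 1400 = 4957400$)
$\frac{z + n{\left(\left(5 + 0\right) 6 \right)}}{3767 - 454} = \frac{4957400 + 1}{3767 - 454} = \frac{4957401}{3313}$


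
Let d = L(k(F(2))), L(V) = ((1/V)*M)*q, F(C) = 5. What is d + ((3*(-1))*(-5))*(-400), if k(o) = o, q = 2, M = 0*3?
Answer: -6000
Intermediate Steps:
M = 0
L(V) = 0 (L(V) = ((1/V)*0)*2 = (0/V)*2 = 0*2 = 0)
d = 0
d + ((3*(-1))*(-5))*(-400) = 0 + ((3*(-1))*(-5))*(-400) = 0 - 3*(-5)*(-400) = 0 + 15*(-400) = 0 - 6000 = -6000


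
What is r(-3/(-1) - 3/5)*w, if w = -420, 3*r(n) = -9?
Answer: 1260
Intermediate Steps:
r(n) = -3 (r(n) = (⅓)*(-9) = -3)
r(-3/(-1) - 3/5)*w = -3*(-420) = 1260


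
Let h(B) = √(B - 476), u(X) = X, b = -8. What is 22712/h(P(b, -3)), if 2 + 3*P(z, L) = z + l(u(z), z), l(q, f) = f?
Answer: -11356*I*√482/241 ≈ -1034.5*I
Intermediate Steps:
P(z, L) = -⅔ + 2*z/3 (P(z, L) = -⅔ + (z + z)/3 = -⅔ + (2*z)/3 = -⅔ + 2*z/3)
h(B) = √(-476 + B)
22712/h(P(b, -3)) = 22712/(√(-476 + (-⅔ + (⅔)*(-8)))) = 22712/(√(-476 + (-⅔ - 16/3))) = 22712/(√(-476 - 6)) = 22712/(√(-482)) = 22712/((I*√482)) = 22712*(-I*√482/482) = -11356*I*√482/241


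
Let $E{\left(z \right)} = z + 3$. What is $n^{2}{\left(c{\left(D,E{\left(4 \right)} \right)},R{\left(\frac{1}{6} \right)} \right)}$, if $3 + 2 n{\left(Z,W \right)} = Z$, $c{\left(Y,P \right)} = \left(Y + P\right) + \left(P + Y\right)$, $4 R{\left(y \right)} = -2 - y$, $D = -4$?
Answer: $\frac{9}{4} \approx 2.25$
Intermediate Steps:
$E{\left(z \right)} = 3 + z$
$R{\left(y \right)} = - \frac{1}{2} - \frac{y}{4}$ ($R{\left(y \right)} = \frac{-2 - y}{4} = - \frac{1}{2} - \frac{y}{4}$)
$c{\left(Y,P \right)} = 2 P + 2 Y$ ($c{\left(Y,P \right)} = \left(P + Y\right) + \left(P + Y\right) = 2 P + 2 Y$)
$n{\left(Z,W \right)} = - \frac{3}{2} + \frac{Z}{2}$
$n^{2}{\left(c{\left(D,E{\left(4 \right)} \right)},R{\left(\frac{1}{6} \right)} \right)} = \left(- \frac{3}{2} + \frac{2 \left(3 + 4\right) + 2 \left(-4\right)}{2}\right)^{2} = \left(- \frac{3}{2} + \frac{2 \cdot 7 - 8}{2}\right)^{2} = \left(- \frac{3}{2} + \frac{14 - 8}{2}\right)^{2} = \left(- \frac{3}{2} + \frac{1}{2} \cdot 6\right)^{2} = \left(- \frac{3}{2} + 3\right)^{2} = \left(\frac{3}{2}\right)^{2} = \frac{9}{4}$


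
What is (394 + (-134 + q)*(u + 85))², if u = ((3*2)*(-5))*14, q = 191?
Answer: 349727401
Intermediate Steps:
u = -420 (u = (6*(-5))*14 = -30*14 = -420)
(394 + (-134 + q)*(u + 85))² = (394 + (-134 + 191)*(-420 + 85))² = (394 + 57*(-335))² = (394 - 19095)² = (-18701)² = 349727401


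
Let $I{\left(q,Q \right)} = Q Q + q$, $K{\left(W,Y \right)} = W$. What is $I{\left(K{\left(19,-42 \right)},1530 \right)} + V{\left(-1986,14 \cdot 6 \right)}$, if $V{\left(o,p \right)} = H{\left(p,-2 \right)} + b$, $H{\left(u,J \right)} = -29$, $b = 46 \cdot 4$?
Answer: $2341074$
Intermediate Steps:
$b = 184$
$I{\left(q,Q \right)} = q + Q^{2}$ ($I{\left(q,Q \right)} = Q^{2} + q = q + Q^{2}$)
$V{\left(o,p \right)} = 155$ ($V{\left(o,p \right)} = -29 + 184 = 155$)
$I{\left(K{\left(19,-42 \right)},1530 \right)} + V{\left(-1986,14 \cdot 6 \right)} = \left(19 + 1530^{2}\right) + 155 = \left(19 + 2340900\right) + 155 = 2340919 + 155 = 2341074$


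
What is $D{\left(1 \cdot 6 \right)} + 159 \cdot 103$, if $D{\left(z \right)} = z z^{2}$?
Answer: $16593$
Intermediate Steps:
$D{\left(z \right)} = z^{3}$
$D{\left(1 \cdot 6 \right)} + 159 \cdot 103 = \left(1 \cdot 6\right)^{3} + 159 \cdot 103 = 6^{3} + 16377 = 216 + 16377 = 16593$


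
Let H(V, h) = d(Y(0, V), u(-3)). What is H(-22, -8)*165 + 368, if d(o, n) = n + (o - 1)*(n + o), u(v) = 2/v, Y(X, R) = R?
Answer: 86278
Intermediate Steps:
d(o, n) = n + (-1 + o)*(n + o)
H(V, h) = V*(-5/3 + V) (H(V, h) = V*(-1 + 2/(-3) + V) = V*(-1 + 2*(-⅓) + V) = V*(-1 - ⅔ + V) = V*(-5/3 + V))
H(-22, -8)*165 + 368 = ((⅓)*(-22)*(-5 + 3*(-22)))*165 + 368 = ((⅓)*(-22)*(-5 - 66))*165 + 368 = ((⅓)*(-22)*(-71))*165 + 368 = (1562/3)*165 + 368 = 85910 + 368 = 86278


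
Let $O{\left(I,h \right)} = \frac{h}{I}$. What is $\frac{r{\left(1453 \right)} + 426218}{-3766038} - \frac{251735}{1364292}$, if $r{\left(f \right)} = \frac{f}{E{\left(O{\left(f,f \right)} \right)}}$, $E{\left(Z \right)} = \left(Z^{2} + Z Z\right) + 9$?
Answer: $- \frac{2804467589287}{9419621777676} \approx -0.29773$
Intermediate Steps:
$E{\left(Z \right)} = 9 + 2 Z^{2}$ ($E{\left(Z \right)} = \left(Z^{2} + Z^{2}\right) + 9 = 2 Z^{2} + 9 = 9 + 2 Z^{2}$)
$r{\left(f \right)} = \frac{f}{11}$ ($r{\left(f \right)} = \frac{f}{9 + 2 \left(\frac{f}{f}\right)^{2}} = \frac{f}{9 + 2 \cdot 1^{2}} = \frac{f}{9 + 2 \cdot 1} = \frac{f}{9 + 2} = \frac{f}{11}$)
$\frac{r{\left(1453 \right)} + 426218}{-3766038} - \frac{251735}{1364292} = \frac{\frac{1}{11} \cdot 1453 + 426218}{-3766038} - \frac{251735}{1364292} = \left(\frac{1453}{11} + 426218\right) \left(- \frac{1}{3766038}\right) - \frac{251735}{1364292} = \frac{4689851}{11} \left(- \frac{1}{3766038}\right) - \frac{251735}{1364292} = - \frac{4689851}{41426418} - \frac{251735}{1364292} = - \frac{2804467589287}{9419621777676}$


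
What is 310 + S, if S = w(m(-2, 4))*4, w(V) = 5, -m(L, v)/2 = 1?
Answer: 330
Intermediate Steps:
m(L, v) = -2 (m(L, v) = -2*1 = -2)
S = 20 (S = 5*4 = 20)
310 + S = 310 + 20 = 330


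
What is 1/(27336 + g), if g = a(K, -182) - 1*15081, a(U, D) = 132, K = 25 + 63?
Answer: 1/12387 ≈ 8.0730e-5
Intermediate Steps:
K = 88
g = -14949 (g = 132 - 1*15081 = 132 - 15081 = -14949)
1/(27336 + g) = 1/(27336 - 14949) = 1/12387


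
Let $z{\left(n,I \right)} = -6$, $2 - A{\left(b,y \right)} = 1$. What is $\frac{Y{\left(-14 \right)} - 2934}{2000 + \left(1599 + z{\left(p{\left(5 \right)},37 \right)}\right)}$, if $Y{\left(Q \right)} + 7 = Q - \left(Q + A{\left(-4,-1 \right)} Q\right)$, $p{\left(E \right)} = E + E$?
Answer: $- \frac{2927}{3593} \approx -0.81464$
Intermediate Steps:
$p{\left(E \right)} = 2 E$
$A{\left(b,y \right)} = 1$ ($A{\left(b,y \right)} = 2 - 1 = 1$)
$Y{\left(Q \right)} = -7 - Q$ ($Y{\left(Q \right)} = -7 + \left(Q - \left(Q + 1 Q\right)\right) = -7 + \left(Q - \left(Q + Q\right)\right) = -7 + \left(Q - 2 Q\right) = -7 - Q$)
$\frac{Y{\left(-14 \right)} - 2934}{2000 + \left(1599 + z{\left(p{\left(5 \right)},37 \right)}\right)} = \frac{\left(-7 - -14\right) - 2934}{2000 + \left(1599 - 6\right)} = \frac{\left(-7 + 14\right) - 2934}{2000 + 1593} = \frac{7 - 2934}{3593} = \left(-2927\right) \frac{1}{3593} = - \frac{2927}{3593}$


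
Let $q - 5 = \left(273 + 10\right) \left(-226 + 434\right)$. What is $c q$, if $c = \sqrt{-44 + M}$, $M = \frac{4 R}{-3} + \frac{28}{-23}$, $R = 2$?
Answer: $\frac{39246 i \sqrt{56994}}{23} \approx 4.0736 \cdot 10^{5} i$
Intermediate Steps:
$q = 58869$ ($q = 5 + \left(273 + 10\right) \left(-226 + 434\right) = 5 + 283 \cdot 208 = 5 + 58864 = 58869$)
$M = - \frac{268}{69}$ ($M = \frac{4 \cdot 2}{-3} + \frac{28}{-23} = 8 \left(- \frac{1}{3}\right) + 28 \left(- \frac{1}{23}\right) = - \frac{8}{3} - \frac{28}{23} = - \frac{268}{69} \approx -3.8841$)
$c = \frac{2 i \sqrt{56994}}{69}$ ($c = \sqrt{-44 - \frac{268}{69}} = \sqrt{- \frac{3304}{69}} = \frac{2 i \sqrt{56994}}{69} \approx 6.9198 i$)
$c q = \frac{2 i \sqrt{56994}}{69} \cdot 58869 = \frac{39246 i \sqrt{56994}}{23}$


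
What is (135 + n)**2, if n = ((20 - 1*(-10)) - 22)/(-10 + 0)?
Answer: 450241/25 ≈ 18010.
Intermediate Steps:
n = -4/5 (n = ((20 + 10) - 22)/(-10) = (30 - 22)*(-1/10) = 8*(-1/10) = -4/5 ≈ -0.80000)
(135 + n)**2 = (135 - 4/5)**2 = (671/5)**2 = 450241/25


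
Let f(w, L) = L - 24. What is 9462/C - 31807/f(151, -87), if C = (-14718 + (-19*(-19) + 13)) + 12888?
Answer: 22630355/80808 ≈ 280.05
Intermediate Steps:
f(w, L) = -24 + L
C = -1456 (C = (-14718 + (361 + 13)) + 12888 = (-14718 + 374) + 12888 = -14344 + 12888 = -1456)
9462/C - 31807/f(151, -87) = 9462/(-1456) - 31807/(-24 - 87) = 9462*(-1/1456) - 31807/(-111) = -4731/728 - 31807*(-1/111) = -4731/728 + 31807/111 = 22630355/80808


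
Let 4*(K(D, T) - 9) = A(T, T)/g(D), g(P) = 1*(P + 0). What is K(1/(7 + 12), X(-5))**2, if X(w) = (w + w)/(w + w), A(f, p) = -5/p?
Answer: 3481/16 ≈ 217.56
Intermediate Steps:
g(P) = P (g(P) = 1*P = P)
X(w) = 1 (X(w) = (2*w)/((2*w)) = (2*w)*(1/(2*w)) = 1)
K(D, T) = 9 - 5/(4*D*T) (K(D, T) = 9 + ((-5/T)/D)/4 = 9 + (-5/(D*T))/4 = 9 - 5/(4*D*T))
K(1/(7 + 12), X(-5))**2 = (9 - 5/4/(1/(7 + 12)*1))**2 = (9 - 5/4*1/1/19)**2 = (9 - 5/4*19*1)**2 = (9 - 95/4)**2 = (-59/4)**2 = 3481/16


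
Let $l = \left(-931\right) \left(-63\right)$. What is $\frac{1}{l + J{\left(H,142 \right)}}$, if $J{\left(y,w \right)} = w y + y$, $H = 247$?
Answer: $\frac{1}{93974} \approx 1.0641 \cdot 10^{-5}$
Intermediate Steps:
$J{\left(y,w \right)} = y + w y$
$l = 58653$
$\frac{1}{l + J{\left(H,142 \right)}} = \frac{1}{58653 + 247 \left(1 + 142\right)} = \frac{1}{58653 + 247 \cdot 143} = \frac{1}{58653 + 35321} = \frac{1}{93974}$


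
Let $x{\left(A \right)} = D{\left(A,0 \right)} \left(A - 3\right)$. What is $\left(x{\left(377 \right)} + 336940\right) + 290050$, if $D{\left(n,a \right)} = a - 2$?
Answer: $626242$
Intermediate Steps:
$D{\left(n,a \right)} = -2 + a$
$x{\left(A \right)} = 6 - 2 A$ ($x{\left(A \right)} = \left(-2 + 0\right) \left(A - 3\right) = - 2 \left(-3 + A\right) = 6 - 2 A$)
$\left(x{\left(377 \right)} + 336940\right) + 290050 = \left(\left(6 - 754\right) + 336940\right) + 290050 = \left(-748 + 336940\right) + 290050 = 336192 + 290050 = 626242$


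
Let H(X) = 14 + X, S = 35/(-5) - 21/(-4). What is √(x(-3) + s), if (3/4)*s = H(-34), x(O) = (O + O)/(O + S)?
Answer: 2*I*√20634/57 ≈ 5.0402*I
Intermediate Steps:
S = -7/4 (S = 35*(-⅕) - 21*(-¼) = -7 + 21/4 = -7/4 ≈ -1.7500)
x(O) = 2*O/(-7/4 + O) (x(O) = (O + O)/(O - 7/4) = (2*O)/(-7/4 + O) = 2*O/(-7/4 + O))
s = -80/3 (s = 4*(14 - 34)/3 = (4/3)*(-20) = -80/3 ≈ -26.667)
√(x(-3) + s) = √(8*(-3)/(-7 + 4*(-3)) - 80/3) = √(8*(-3)/(-7 - 12) - 80/3) = √(8*(-3)/(-19) - 80/3) = √(8*(-3)*(-1/19) - 80/3) = √(24/19 - 80/3) = √(-1448/57) = 2*I*√20634/57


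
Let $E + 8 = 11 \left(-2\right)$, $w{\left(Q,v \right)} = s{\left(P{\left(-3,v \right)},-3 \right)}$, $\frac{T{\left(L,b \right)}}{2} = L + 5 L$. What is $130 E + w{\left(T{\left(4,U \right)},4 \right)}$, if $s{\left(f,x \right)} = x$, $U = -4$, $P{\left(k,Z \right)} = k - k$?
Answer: $-3903$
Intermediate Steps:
$P{\left(k,Z \right)} = 0$
$T{\left(L,b \right)} = 12 L$ ($T{\left(L,b \right)} = 2 \left(L + 5 L\right) = 2 \cdot 6 L = 12 L$)
$w{\left(Q,v \right)} = -3$
$E = -30$ ($E = -8 + 11 \left(-2\right) = -8 - 22 = -30$)
$130 E + w{\left(T{\left(4,U \right)},4 \right)} = 130 \left(-30\right) - 3 = -3900 - 3 = -3903$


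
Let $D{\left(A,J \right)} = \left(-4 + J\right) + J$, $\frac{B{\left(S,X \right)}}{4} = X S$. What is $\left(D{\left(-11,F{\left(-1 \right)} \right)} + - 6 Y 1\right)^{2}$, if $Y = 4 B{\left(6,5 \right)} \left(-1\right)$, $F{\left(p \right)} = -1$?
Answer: $8259876$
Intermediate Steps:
$B{\left(S,X \right)} = 4 S X$ ($B{\left(S,X \right)} = 4 X S = 4 S X$)
$D{\left(A,J \right)} = -4 + 2 J$
$Y = -480$ ($Y = 4 \cdot 4 \cdot 6 \cdot 5 \left(-1\right) = 4 \cdot 120 \left(-1\right) = 480 \left(-1\right) = -480$)
$\left(D{\left(-11,F{\left(-1 \right)} \right)} + - 6 Y 1\right)^{2} = \left(\left(-4 + 2 \left(-1\right)\right) + \left(-6\right) \left(-480\right) 1\right)^{2} = \left(\left(-4 - 2\right) + 2880 \cdot 1\right)^{2} = \left(-6 + 2880\right)^{2} = 2874^{2} = 8259876$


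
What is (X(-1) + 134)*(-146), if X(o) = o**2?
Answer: -19710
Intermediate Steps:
(X(-1) + 134)*(-146) = ((-1)**2 + 134)*(-146) = (1 + 134)*(-146) = 135*(-146) = -19710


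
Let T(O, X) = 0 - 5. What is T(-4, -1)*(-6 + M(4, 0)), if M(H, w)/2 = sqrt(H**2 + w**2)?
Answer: -10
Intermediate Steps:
T(O, X) = -5
M(H, w) = 2*sqrt(H**2 + w**2)
T(-4, -1)*(-6 + M(4, 0)) = -5*(-6 + 2*sqrt(4**2 + 0**2)) = -5*(-6 + 2*sqrt(16 + 0)) = -5*(-6 + 2*sqrt(16)) = -5*(-6 + 2*4) = -5*(-6 + 8) = -5*2 = -10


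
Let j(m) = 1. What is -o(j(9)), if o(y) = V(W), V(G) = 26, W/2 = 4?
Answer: -26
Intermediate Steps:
W = 8 (W = 2*4 = 8)
o(y) = 26
-o(j(9)) = -1*26 = -26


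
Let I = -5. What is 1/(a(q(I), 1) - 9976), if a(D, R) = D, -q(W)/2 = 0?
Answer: -1/9976 ≈ -0.00010024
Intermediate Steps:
q(W) = 0 (q(W) = -2*0 = 0)
1/(a(q(I), 1) - 9976) = 1/(0 - 9976) = 1/(-9976) = -1/9976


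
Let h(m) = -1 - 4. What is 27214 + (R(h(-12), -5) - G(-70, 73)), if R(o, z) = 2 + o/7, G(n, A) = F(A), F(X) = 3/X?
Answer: 13906990/511 ≈ 27215.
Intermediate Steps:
h(m) = -5
G(n, A) = 3/A
R(o, z) = 2 + o/7
27214 + (R(h(-12), -5) - G(-70, 73)) = 27214 + ((2 + (⅐)*(-5)) - 3/73) = 27214 + ((2 - 5/7) - 3/73) = 27214 + (9/7 - 1*3/73) = 27214 + (9/7 - 3/73) = 27214 + 636/511 = 13906990/511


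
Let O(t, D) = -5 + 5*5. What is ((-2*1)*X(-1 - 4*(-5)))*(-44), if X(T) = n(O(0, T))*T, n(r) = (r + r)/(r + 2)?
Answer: 3040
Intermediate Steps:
O(t, D) = 20 (O(t, D) = -5 + 25 = 20)
n(r) = 2*r/(2 + r) (n(r) = (2*r)/(2 + r) = 2*r/(2 + r))
X(T) = 20*T/11 (X(T) = (2*20/(2 + 20))*T = (2*20/22)*T = (2*20*(1/22))*T = 20*T/11)
((-2*1)*X(-1 - 4*(-5)))*(-44) = ((-2*1)*(20*(-1 - 4*(-5))/11))*(-44) = -40*(-1 + 20)/11*(-44) = -40*19/11*(-44) = -2*380/11*(-44) = -760/11*(-44) = 3040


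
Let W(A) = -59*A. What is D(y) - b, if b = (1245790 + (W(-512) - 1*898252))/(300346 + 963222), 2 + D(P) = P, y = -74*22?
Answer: -1029996793/631784 ≈ -1630.3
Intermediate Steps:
y = -1628
D(P) = -2 + P
b = 188873/631784 (b = (1245790 + (-59*(-512) - 1*898252))/(300346 + 963222) = (1245790 + (30208 - 898252))/1263568 = (1245790 - 868044)*(1/1263568) = 377746*(1/1263568) = 188873/631784 ≈ 0.29895)
D(y) - b = (-2 - 1628) - 1*188873/631784 = -1630 - 188873/631784 = -1029996793/631784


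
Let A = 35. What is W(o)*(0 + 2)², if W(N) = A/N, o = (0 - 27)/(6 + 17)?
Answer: -3220/27 ≈ -119.26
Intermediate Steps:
o = -27/23 ≈ -1.1739
W(N) = 35/N
W(o)*(0 + 2)² = (35/(-27/23))*(0 + 2)² = (35*(-23/27))*2² = -805/27*4 = -3220/27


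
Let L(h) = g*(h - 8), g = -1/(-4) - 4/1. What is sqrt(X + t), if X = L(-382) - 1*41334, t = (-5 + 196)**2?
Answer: I*sqrt(13562)/2 ≈ 58.228*I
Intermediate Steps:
g = -15/4 (g = -1*(-1/4) - 4*1 = 1/4 - 4 = -15/4 ≈ -3.7500)
L(h) = 30 - 15*h/4 (L(h) = -15*(h - 8)/4 = -15*(-8 + h)/4 = 30 - 15*h/4)
t = 36481 (t = 191**2 = 36481)
X = -79743/2 (X = (30 - 15/4*(-382)) - 1*41334 = (30 + 2865/2) - 41334 = 2925/2 - 41334 = -79743/2 ≈ -39872.)
sqrt(X + t) = sqrt(-79743/2 + 36481) = sqrt(-6781/2) = I*sqrt(13562)/2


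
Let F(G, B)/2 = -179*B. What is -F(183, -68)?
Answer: -24344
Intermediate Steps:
F(G, B) = -358*B (F(G, B) = 2*(-179*B) = -358*B)
-F(183, -68) = -(-358)*(-68) = -1*24344 = -24344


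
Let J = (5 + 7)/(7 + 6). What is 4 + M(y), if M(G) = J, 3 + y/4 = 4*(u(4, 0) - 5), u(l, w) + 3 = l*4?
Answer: 64/13 ≈ 4.9231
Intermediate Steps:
u(l, w) = -3 + 4*l (u(l, w) = -3 + l*4 = -3 + 4*l)
y = 116 (y = -12 + 4*(4*((-3 + 4*4) - 5)) = -12 + 4*(4*((-3 + 16) - 5)) = -12 + 4*(4*(13 - 5)) = -12 + 4*(4*8) = -12 + 4*32 = -12 + 128 = 116)
J = 12/13 ≈ 0.92308
M(G) = 12/13
4 + M(y) = 4 + 12/13 = 64/13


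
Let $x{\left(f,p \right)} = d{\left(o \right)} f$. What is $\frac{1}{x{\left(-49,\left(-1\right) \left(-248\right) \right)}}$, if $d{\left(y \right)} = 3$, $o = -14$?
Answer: $- \frac{1}{147} \approx -0.0068027$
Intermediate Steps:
$x{\left(f,p \right)} = 3 f$
$\frac{1}{x{\left(-49,\left(-1\right) \left(-248\right) \right)}} = \frac{1}{3 \left(-49\right)} = \frac{1}{-147} = - \frac{1}{147}$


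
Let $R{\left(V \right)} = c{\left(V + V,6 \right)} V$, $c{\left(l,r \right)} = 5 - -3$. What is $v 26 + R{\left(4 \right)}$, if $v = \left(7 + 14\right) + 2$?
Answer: $630$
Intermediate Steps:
$v = 23$ ($v = 21 + 2 = 23$)
$c{\left(l,r \right)} = 8$ ($c{\left(l,r \right)} = 5 + 3 = 8$)
$R{\left(V \right)} = 8 V$
$v 26 + R{\left(4 \right)} = 23 \cdot 26 + 8 \cdot 4 = 598 + 32 = 630$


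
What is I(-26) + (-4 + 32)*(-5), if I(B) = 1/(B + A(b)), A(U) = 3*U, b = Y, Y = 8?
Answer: -281/2 ≈ -140.50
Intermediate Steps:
b = 8
I(B) = 1/(24 + B) (I(B) = 1/(B + 3*8) = 1/(B + 24) = 1/(24 + B))
I(-26) + (-4 + 32)*(-5) = 1/(24 - 26) + (-4 + 32)*(-5) = 1/(-2) + 28*(-5) = -½ - 140 = -281/2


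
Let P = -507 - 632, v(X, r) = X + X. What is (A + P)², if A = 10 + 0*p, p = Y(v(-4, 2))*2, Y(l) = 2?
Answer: 1274641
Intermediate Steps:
v(X, r) = 2*X
p = 4 (p = 2*2 = 4)
P = -1139
A = 10 (A = 10 + 0*4 = 10 + 0 = 10)
(A + P)² = (10 - 1139)² = (-1129)² = 1274641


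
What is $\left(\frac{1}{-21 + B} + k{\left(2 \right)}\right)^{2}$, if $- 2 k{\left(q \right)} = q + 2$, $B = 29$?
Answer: $\frac{225}{64} \approx 3.5156$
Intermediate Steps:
$k{\left(q \right)} = -1 - \frac{q}{2}$ ($k{\left(q \right)} = - \frac{q + 2}{2} = - \frac{2 + q}{2} = -1 - \frac{q}{2}$)
$\left(\frac{1}{-21 + B} + k{\left(2 \right)}\right)^{2} = \left(\frac{1}{-21 + 29} - 2\right)^{2} = \left(\frac{1}{8} - 2\right)^{2} = \left(- \frac{15}{8}\right)^{2} = \frac{225}{64}$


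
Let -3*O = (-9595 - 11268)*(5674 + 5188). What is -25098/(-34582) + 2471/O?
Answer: 2843906084577/3918381048646 ≈ 0.72579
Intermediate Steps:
O = 226613906/3 (O = -(-9595 - 11268)*(5674 + 5188)/3 = -(-20863)*10862/3 = -1/3*(-226613906) = 226613906/3 ≈ 7.5538e+7)
-25098/(-34582) + 2471/O = -25098/(-34582) + 2471/(226613906/3) = -25098*(-1/34582) + 2471*(3/226613906) = 12549/17291 + 7413/226613906 = 2843906084577/3918381048646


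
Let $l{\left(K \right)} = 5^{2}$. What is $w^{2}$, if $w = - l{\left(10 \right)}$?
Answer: $625$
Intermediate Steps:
$l{\left(K \right)} = 25$
$w = -25$ ($w = \left(-1\right) 25 = -25$)
$w^{2} = \left(-25\right)^{2} = 625$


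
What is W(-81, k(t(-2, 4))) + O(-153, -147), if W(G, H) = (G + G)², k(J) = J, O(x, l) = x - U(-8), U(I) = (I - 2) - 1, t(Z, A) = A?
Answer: 26102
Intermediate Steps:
U(I) = -3 + I (U(I) = (-2 + I) - 1 = -3 + I)
O(x, l) = 11 + x (O(x, l) = x - (-3 - 8) = x - 1*(-11) = x + 11 = 11 + x)
W(G, H) = 4*G² (W(G, H) = (2*G)² = 4*G²)
W(-81, k(t(-2, 4))) + O(-153, -147) = 4*(-81)² + (11 - 153) = 4*6561 - 142 = 26244 - 142 = 26102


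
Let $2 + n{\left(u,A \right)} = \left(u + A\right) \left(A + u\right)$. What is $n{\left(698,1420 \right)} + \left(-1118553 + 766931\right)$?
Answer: $4134300$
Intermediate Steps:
$n{\left(u,A \right)} = -2 + \left(A + u\right)^{2}$ ($n{\left(u,A \right)} = -2 + \left(u + A\right) \left(A + u\right) = -2 + \left(A + u\right) \left(A + u\right) = -2 + \left(A + u\right)^{2}$)
$n{\left(698,1420 \right)} + \left(-1118553 + 766931\right) = \left(-2 + \left(1420 + 698\right)^{2}\right) + \left(-1118553 + 766931\right) = \left(-2 + 2118^{2}\right) - 351622 = \left(-2 + 4485924\right) - 351622 = 4485922 - 351622 = 4134300$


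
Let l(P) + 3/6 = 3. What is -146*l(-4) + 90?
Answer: -275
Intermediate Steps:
l(P) = 5/2 (l(P) = -1/2 + 3 = 5/2)
-146*l(-4) + 90 = -146*5/2 + 90 = -365 + 90 = -275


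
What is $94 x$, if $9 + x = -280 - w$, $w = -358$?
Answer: $6486$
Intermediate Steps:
$x = 69$ ($x = -9 - -78 = -9 + \left(-280 + 358\right) = -9 + 78 = 69$)
$94 x = 94 \cdot 69 = 6486$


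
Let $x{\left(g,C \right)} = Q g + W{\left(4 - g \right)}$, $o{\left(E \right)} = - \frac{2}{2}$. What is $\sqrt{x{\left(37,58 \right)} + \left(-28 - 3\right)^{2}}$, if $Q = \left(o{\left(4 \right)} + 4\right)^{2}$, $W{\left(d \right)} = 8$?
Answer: $\sqrt{1302} \approx 36.083$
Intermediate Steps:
$o{\left(E \right)} = -1$ ($o{\left(E \right)} = \left(-2\right) \frac{1}{2} = -1$)
$Q = 9$ ($Q = \left(-1 + 4\right)^{2} = 3^{2} = 9$)
$x{\left(g,C \right)} = 8 + 9 g$ ($x{\left(g,C \right)} = 9 g + 8 = 8 + 9 g$)
$\sqrt{x{\left(37,58 \right)} + \left(-28 - 3\right)^{2}} = \sqrt{\left(8 + 9 \cdot 37\right) + \left(-28 - 3\right)^{2}} = \sqrt{\left(8 + 333\right) + \left(-31\right)^{2}} = \sqrt{341 + 961} = \sqrt{1302}$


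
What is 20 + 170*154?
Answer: 26200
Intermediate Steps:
20 + 170*154 = 20 + 26180 = 26200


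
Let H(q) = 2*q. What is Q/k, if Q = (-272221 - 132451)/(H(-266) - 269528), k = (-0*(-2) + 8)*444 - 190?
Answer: 50584/113492715 ≈ 0.00044570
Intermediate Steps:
k = 3362 (k = (-6*0 + 8)*444 - 190 = (0 + 8)*444 - 190 = 8*444 - 190 = 3552 - 190 = 3362)
Q = 101168/67515 (Q = (-272221 - 132451)/(2*(-266) - 269528) = -404672/(-532 - 269528) = -404672/(-270060) = -404672*(-1/270060) = 101168/67515 ≈ 1.4985)
Q/k = (101168/67515)/3362 = (101168/67515)*(1/3362) = 50584/113492715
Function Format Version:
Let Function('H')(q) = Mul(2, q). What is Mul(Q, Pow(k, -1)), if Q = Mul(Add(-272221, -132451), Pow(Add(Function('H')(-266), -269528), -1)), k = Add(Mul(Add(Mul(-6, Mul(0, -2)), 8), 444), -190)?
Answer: Rational(50584, 113492715) ≈ 0.00044570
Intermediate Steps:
k = 3362 (k = Add(Mul(Add(Mul(-6, 0), 8), 444), -190) = Add(Mul(Add(0, 8), 444), -190) = Add(Mul(8, 444), -190) = Add(3552, -190) = 3362)
Q = Rational(101168, 67515) (Q = Mul(Add(-272221, -132451), Pow(Add(Mul(2, -266), -269528), -1)) = Mul(-404672, Pow(Add(-532, -269528), -1)) = Mul(-404672, Pow(-270060, -1)) = Mul(-404672, Rational(-1, 270060)) = Rational(101168, 67515) ≈ 1.4985)
Mul(Q, Pow(k, -1)) = Mul(Rational(101168, 67515), Pow(3362, -1)) = Mul(Rational(101168, 67515), Rational(1, 3362)) = Rational(50584, 113492715)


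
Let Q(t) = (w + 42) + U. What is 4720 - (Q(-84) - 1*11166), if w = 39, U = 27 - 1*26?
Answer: 15804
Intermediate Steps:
U = 1 (U = 27 - 26 = 1)
Q(t) = 82 (Q(t) = (39 + 42) + 1 = 81 + 1 = 82)
4720 - (Q(-84) - 1*11166) = 4720 - (82 - 1*11166) = 4720 - (82 - 11166) = 4720 - 1*(-11084) = 4720 + 11084 = 15804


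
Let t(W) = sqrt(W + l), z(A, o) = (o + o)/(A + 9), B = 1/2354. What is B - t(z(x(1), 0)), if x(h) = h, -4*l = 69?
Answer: 1/2354 - I*sqrt(69)/2 ≈ 0.00042481 - 4.1533*I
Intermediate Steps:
l = -69/4 (l = -1/4*69 = -69/4 ≈ -17.250)
B = 1/2354 ≈ 0.00042481
z(A, o) = 2*o/(9 + A) (z(A, o) = (2*o)/(9 + A) = 2*o/(9 + A))
t(W) = sqrt(-69/4 + W) (t(W) = sqrt(W - 69/4) = sqrt(-69/4 + W))
B - t(z(x(1), 0)) = 1/2354 - sqrt(-69 + 4*(2*0/(9 + 1)))/2 = 1/2354 - sqrt(-69 + 4*(2*0/10))/2 = 1/2354 - sqrt(-69 + 4*(2*0*(1/10)))/2 = 1/2354 - sqrt(-69 + 4*0)/2 = 1/2354 - sqrt(-69 + 0)/2 = 1/2354 - sqrt(-69)/2 = 1/2354 - I*sqrt(69)/2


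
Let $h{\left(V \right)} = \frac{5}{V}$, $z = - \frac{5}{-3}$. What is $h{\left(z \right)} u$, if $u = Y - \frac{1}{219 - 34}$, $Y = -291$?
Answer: $- \frac{161508}{185} \approx -873.02$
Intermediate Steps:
$z = \frac{5}{3}$ ($z = \left(-5\right) \left(- \frac{1}{3}\right) = \frac{5}{3} \approx 1.6667$)
$u = - \frac{53836}{185}$ ($u = -291 - \frac{1}{219 - 34} = -291 - \frac{1}{185} = - \frac{53836}{185} \approx -291.01$)
$h{\left(z \right)} u = \frac{5}{\frac{5}{3}} \left(- \frac{53836}{185}\right) = 5 \cdot \frac{3}{5} \left(- \frac{53836}{185}\right) = 3 \left(- \frac{53836}{185}\right) = - \frac{161508}{185}$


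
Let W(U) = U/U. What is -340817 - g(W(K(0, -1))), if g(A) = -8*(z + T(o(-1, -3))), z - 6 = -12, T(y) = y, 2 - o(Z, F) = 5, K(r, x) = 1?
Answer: -340889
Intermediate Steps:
o(Z, F) = -3 (o(Z, F) = 2 - 1*5 = 2 - 5 = -3)
W(U) = 1
z = -6 (z = 6 - 12 = -6)
g(A) = 72 (g(A) = -8*(-6 - 3) = -8*(-9) = 72)
-340817 - g(W(K(0, -1))) = -340817 - 1*72 = -340817 - 72 = -340889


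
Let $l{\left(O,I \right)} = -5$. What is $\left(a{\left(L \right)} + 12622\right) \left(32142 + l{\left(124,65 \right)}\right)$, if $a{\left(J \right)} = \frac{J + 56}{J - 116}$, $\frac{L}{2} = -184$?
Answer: $\frac{49084125580}{121} \approx 4.0565 \cdot 10^{8}$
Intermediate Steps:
$L = -368$ ($L = 2 \left(-184\right) = -368$)
$a{\left(J \right)} = \frac{56 + J}{-116 + J}$
$\left(a{\left(L \right)} + 12622\right) \left(32142 + l{\left(124,65 \right)}\right) = \left(\frac{56 - 368}{-116 - 368} + 12622\right) \left(32142 - 5\right) = \left(\frac{1}{-484} \left(-312\right) + 12622\right) 32137 = \left(\left(- \frac{1}{484}\right) \left(-312\right) + 12622\right) 32137 = \left(\frac{78}{121} + 12622\right) 32137 = \frac{1527340}{121} \cdot 32137 = \frac{49084125580}{121}$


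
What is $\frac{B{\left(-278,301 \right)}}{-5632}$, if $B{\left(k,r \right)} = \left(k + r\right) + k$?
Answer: $\frac{255}{5632} \approx 0.045277$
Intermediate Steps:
$B{\left(k,r \right)} = r + 2 k$
$\frac{B{\left(-278,301 \right)}}{-5632} = \frac{301 + 2 \left(-278\right)}{-5632} = \left(301 - 556\right) \left(- \frac{1}{5632}\right) = \left(-255\right) \left(- \frac{1}{5632}\right) = \frac{255}{5632}$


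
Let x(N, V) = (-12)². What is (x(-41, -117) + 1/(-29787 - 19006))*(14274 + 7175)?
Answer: 150704770759/48793 ≈ 3.0887e+6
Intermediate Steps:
x(N, V) = 144
(x(-41, -117) + 1/(-29787 - 19006))*(14274 + 7175) = (144 + 1/(-29787 - 19006))*(14274 + 7175) = (144 + 1/(-48793))*21449 = (144 - 1/48793)*21449 = (7026191/48793)*21449 = 150704770759/48793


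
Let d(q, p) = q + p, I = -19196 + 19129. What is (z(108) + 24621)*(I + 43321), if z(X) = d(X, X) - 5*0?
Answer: 1074299598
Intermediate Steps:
I = -67
d(q, p) = p + q
z(X) = 2*X (z(X) = (X + X) - 5*0 = 2*X + 0 = 2*X)
(z(108) + 24621)*(I + 43321) = (2*108 + 24621)*(-67 + 43321) = (216 + 24621)*43254 = 24837*43254 = 1074299598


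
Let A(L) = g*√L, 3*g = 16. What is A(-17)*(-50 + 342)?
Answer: 4672*I*√17/3 ≈ 6421.0*I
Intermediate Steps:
g = 16/3 (g = (⅓)*16 = 16/3 ≈ 5.3333)
A(L) = 16*√L/3
A(-17)*(-50 + 342) = (16*√(-17)/3)*(-50 + 342) = (16*(I*√17)/3)*292 = (16*I*√17/3)*292 = 4672*I*√17/3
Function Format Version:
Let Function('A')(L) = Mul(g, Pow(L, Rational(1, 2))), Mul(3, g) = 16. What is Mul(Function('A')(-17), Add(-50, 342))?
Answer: Mul(Rational(4672, 3), I, Pow(17, Rational(1, 2))) ≈ Mul(6421.0, I)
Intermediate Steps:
g = Rational(16, 3) (g = Mul(Rational(1, 3), 16) = Rational(16, 3) ≈ 5.3333)
Function('A')(L) = Mul(Rational(16, 3), Pow(L, Rational(1, 2)))
Mul(Function('A')(-17), Add(-50, 342)) = Mul(Mul(Rational(16, 3), Pow(-17, Rational(1, 2))), Add(-50, 342)) = Mul(Mul(Rational(16, 3), Mul(I, Pow(17, Rational(1, 2)))), 292) = Mul(Mul(Rational(16, 3), I, Pow(17, Rational(1, 2))), 292) = Mul(Rational(4672, 3), I, Pow(17, Rational(1, 2)))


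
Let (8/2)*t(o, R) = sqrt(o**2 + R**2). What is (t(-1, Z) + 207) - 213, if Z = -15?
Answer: -6 + sqrt(226)/4 ≈ -2.2417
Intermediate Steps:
t(o, R) = sqrt(R**2 + o**2)/4 (t(o, R) = sqrt(o**2 + R**2)/4 = sqrt(R**2 + o**2)/4)
(t(-1, Z) + 207) - 213 = (sqrt((-15)**2 + (-1)**2)/4 + 207) - 213 = (sqrt(225 + 1)/4 + 207) - 213 = (sqrt(226)/4 + 207) - 213 = (207 + sqrt(226)/4) - 213 = -6 + sqrt(226)/4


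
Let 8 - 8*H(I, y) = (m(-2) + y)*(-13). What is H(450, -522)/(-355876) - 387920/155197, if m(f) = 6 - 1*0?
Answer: -275842880865/110461775144 ≈ -2.4972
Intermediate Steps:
m(f) = 6 (m(f) = 6 + 0 = 6)
H(I, y) = 43/4 + 13*y/8 (H(I, y) = 1 - (6 + y)*(-13)/8 = 1 - (-78 - 13*y)/8 = 1 + (39/4 + 13*y/8) = 43/4 + 13*y/8)
H(450, -522)/(-355876) - 387920/155197 = (43/4 + (13/8)*(-522))/(-355876) - 387920/155197 = (43/4 - 3393/4)*(-1/355876) - 387920*1/155197 = -1675/2*(-1/355876) - 387920/155197 = 1675/711752 - 387920/155197 = -275842880865/110461775144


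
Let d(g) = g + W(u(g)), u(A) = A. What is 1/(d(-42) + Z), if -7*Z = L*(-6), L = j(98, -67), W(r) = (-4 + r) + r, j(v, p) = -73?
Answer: -7/1348 ≈ -0.0051929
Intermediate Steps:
W(r) = -4 + 2*r
L = -73
d(g) = -4 + 3*g (d(g) = g + (-4 + 2*g) = -4 + 3*g)
Z = -438/7 (Z = -(-73)*(-6)/7 = -⅐*438 = -438/7 ≈ -62.571)
1/(d(-42) + Z) = 1/((-4 + 3*(-42)) - 438/7) = 1/((-4 - 126) - 438/7) = 1/(-130 - 438/7) = 1/(-1348/7) = -7/1348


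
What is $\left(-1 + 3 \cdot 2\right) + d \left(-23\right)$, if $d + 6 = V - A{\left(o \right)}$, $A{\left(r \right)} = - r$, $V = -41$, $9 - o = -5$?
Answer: $764$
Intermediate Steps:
$o = 14$ ($o = 9 - -5 = 9 + 5 = 14$)
$d = -33$ ($d = -6 - \left(41 - 14\right) = -6 - 27 = -33$)
$\left(-1 + 3 \cdot 2\right) + d \left(-23\right) = \left(-1 + 3 \cdot 2\right) - -759 = \left(-1 + 6\right) + 759 = 5 + 759 = 764$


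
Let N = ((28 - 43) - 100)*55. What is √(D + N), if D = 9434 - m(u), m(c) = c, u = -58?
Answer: √3167 ≈ 56.276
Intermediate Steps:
N = -6325 (N = (-15 - 100)*55 = -115*55 = -6325)
D = 9492 (D = 9434 - 1*(-58) = 9434 + 58 = 9492)
√(D + N) = √(9492 - 6325) = √3167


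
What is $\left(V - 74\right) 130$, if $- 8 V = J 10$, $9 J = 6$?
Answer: $- \frac{29185}{3} \approx -9728.3$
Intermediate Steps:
$J = \frac{2}{3}$ ($J = \frac{1}{9} \cdot 6 = \frac{2}{3} \approx 0.66667$)
$V = - \frac{5}{6}$ ($V = - \frac{\frac{2}{3} \cdot 10}{8} = \left(- \frac{1}{8}\right) \frac{20}{3} = - \frac{5}{6} \approx -0.83333$)
$\left(V - 74\right) 130 = \left(- \frac{5}{6} - 74\right) 130 = \left(- \frac{449}{6}\right) 130 = - \frac{29185}{3}$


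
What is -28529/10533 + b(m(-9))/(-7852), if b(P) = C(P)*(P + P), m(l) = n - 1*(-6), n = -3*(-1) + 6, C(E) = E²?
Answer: -147553729/41352558 ≈ -3.5682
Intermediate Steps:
n = 9 (n = 3 + 6 = 9)
m(l) = 15 (m(l) = 9 - 1*(-6) = 9 + 6 = 15)
b(P) = 2*P³ (b(P) = P²*(P + P) = P²*(2*P) = 2*P³)
-28529/10533 + b(m(-9))/(-7852) = -28529/10533 + (2*15³)/(-7852) = -28529*1/10533 + (2*3375)*(-1/7852) = -28529/10533 + 6750*(-1/7852) = -28529/10533 - 3375/3926 = -147553729/41352558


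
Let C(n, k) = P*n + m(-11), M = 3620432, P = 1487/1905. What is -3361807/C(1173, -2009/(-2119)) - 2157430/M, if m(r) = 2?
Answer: -3864982534105325/1054789330392 ≈ -3664.2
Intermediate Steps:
P = 1487/1905 (P = 1487*(1/1905) = 1487/1905 ≈ 0.78058)
C(n, k) = 2 + 1487*n/1905 (C(n, k) = 1487*n/1905 + 2 = 2 + 1487*n/1905)
-3361807/C(1173, -2009/(-2119)) - 2157430/M = -3361807/(2 + (1487/1905)*1173) - 2157430/3620432 = -3361807/(2 + 581417/635) - 2157430*1/3620432 = -3361807/582687/635 - 1078715/1810216 = -3361807*635/582687 - 1078715/1810216 = -2134747445/582687 - 1078715/1810216 = -3864982534105325/1054789330392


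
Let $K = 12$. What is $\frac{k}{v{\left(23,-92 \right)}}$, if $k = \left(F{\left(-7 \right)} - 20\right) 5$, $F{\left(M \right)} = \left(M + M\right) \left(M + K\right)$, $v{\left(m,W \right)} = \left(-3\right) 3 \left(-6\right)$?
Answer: $- \frac{25}{3} \approx -8.3333$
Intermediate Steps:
$v{\left(m,W \right)} = 54$ ($v{\left(m,W \right)} = \left(-9\right) \left(-6\right) = 54$)
$F{\left(M \right)} = 2 M \left(12 + M\right)$ ($F{\left(M \right)} = \left(M + M\right) \left(M + 12\right) = 2 M \left(12 + M\right)$)
$k = -450$ ($k = \left(2 \left(-7\right) \left(12 - 7\right) - 20\right) 5 = \left(2 \left(-7\right) 5 - 20\right) 5 = \left(-70 - 20\right) 5 = \left(-90\right) 5 = -450$)
$\frac{k}{v{\left(23,-92 \right)}} = - \frac{450}{54} = \left(-450\right) \frac{1}{54} = - \frac{25}{3}$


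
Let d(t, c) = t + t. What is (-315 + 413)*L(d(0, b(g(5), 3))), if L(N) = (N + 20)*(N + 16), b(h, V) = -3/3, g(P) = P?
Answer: 31360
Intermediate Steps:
b(h, V) = -1 (b(h, V) = -3*1/3 = -1)
d(t, c) = 2*t
L(N) = (16 + N)*(20 + N) (L(N) = (20 + N)*(16 + N) = (16 + N)*(20 + N))
(-315 + 413)*L(d(0, b(g(5), 3))) = (-315 + 413)*(320 + (2*0)**2 + 36*(2*0)) = 98*(320 + 0**2 + 36*0) = 98*(320 + 0 + 0) = 98*320 = 31360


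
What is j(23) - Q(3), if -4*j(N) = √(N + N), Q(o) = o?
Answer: -3 - √46/4 ≈ -4.6956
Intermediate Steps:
j(N) = -√2*√N/4 (j(N) = -√(N + N)/4 = -√2*√N/4)
j(23) - Q(3) = -√2*√23/4 - 1*3 = -√46/4 - 3 = -3 - √46/4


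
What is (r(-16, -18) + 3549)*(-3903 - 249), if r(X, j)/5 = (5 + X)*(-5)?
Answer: -15877248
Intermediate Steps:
r(X, j) = -125 - 25*X (r(X, j) = 5*((5 + X)*(-5)) = 5*(-25 - 5*X) = -125 - 25*X)
(r(-16, -18) + 3549)*(-3903 - 249) = ((-125 - 25*(-16)) + 3549)*(-3903 - 249) = ((-125 + 400) + 3549)*(-4152) = (275 + 3549)*(-4152) = 3824*(-4152) = -15877248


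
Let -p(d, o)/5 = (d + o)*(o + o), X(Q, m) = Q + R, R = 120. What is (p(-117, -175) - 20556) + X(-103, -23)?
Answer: -531539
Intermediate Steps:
X(Q, m) = 120 + Q (X(Q, m) = Q + 120 = 120 + Q)
p(d, o) = -10*o*(d + o) (p(d, o) = -5*(d + o)*(o + o) = -5*(d + o)*2*o = -10*o*(d + o))
(p(-117, -175) - 20556) + X(-103, -23) = (-10*(-175)*(-117 - 175) - 20556) + (120 - 103) = (-10*(-175)*(-292) - 20556) + 17 = (-511000 - 20556) + 17 = -531556 + 17 = -531539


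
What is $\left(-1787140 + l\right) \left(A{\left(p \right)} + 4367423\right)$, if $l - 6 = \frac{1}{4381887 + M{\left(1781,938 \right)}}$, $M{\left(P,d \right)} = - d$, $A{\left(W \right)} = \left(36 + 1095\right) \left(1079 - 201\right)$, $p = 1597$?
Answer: $- \frac{41968730738707782765}{4380949} \approx -9.5798 \cdot 10^{12}$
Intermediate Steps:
$A{\left(W \right)} = 993018$ ($A{\left(W \right)} = 1131 \cdot 878 = 993018$)
$l = \frac{26285695}{4380949}$ ($l = 6 + \frac{1}{4381887 - 938} = 6 + \frac{1}{4380949} = \frac{26285695}{4380949} \approx 6.0$)
$\left(-1787140 + l\right) \left(A{\left(p \right)} + 4367423\right) = \left(-1787140 + \frac{26285695}{4380949}\right) \left(993018 + 4367423\right) = \left(- \frac{7829342910165}{4380949}\right) 5360441 = - \frac{41968730738707782765}{4380949}$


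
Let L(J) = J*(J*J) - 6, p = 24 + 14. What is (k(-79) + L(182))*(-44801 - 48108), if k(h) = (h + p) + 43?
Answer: -560107852676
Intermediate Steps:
p = 38
L(J) = -6 + J**3 (L(J) = J*J**2 - 6 = J**3 - 6 = -6 + J**3)
k(h) = 81 + h (k(h) = (h + 38) + 43 = (38 + h) + 43 = 81 + h)
(k(-79) + L(182))*(-44801 - 48108) = ((81 - 79) + (-6 + 182**3))*(-44801 - 48108) = (2 + (-6 + 6028568))*(-92909) = (2 + 6028562)*(-92909) = 6028564*(-92909) = -560107852676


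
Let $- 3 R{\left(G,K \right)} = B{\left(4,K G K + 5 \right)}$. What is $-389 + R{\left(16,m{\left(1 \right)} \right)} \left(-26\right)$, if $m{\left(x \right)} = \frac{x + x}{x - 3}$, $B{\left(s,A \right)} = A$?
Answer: $-207$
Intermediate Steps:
$m{\left(x \right)} = \frac{2 x}{-3 + x}$
$R{\left(G,K \right)} = - \frac{5}{3} - \frac{G K^{2}}{3}$ ($R{\left(G,K \right)} = - \frac{K G K + 5}{3} = - \frac{G K K + 5}{3} = - \frac{G K^{2} + 5}{3} = - \frac{5 + G K^{2}}{3} = - \frac{5}{3} - \frac{G K^{2}}{3}$)
$-389 + R{\left(16,m{\left(1 \right)} \right)} \left(-26\right) = -389 + \left(- \frac{5}{3} - \frac{16 \left(2 \cdot 1 \frac{1}{-3 + 1}\right)^{2}}{3}\right) \left(-26\right) = -389 + \left(- \frac{5}{3} - \frac{16 \left(2 \cdot 1 \frac{1}{-2}\right)^{2}}{3}\right) \left(-26\right) = -389 + \left(- \frac{5}{3} - \frac{16 \left(2 \cdot 1 \left(- \frac{1}{2}\right)\right)^{2}}{3}\right) \left(-26\right) = -389 + \left(- \frac{5}{3} - \frac{16 \left(-1\right)^{2}}{3}\right) \left(-26\right) = -389 + \left(- \frac{5}{3} - \frac{16}{3} \cdot 1\right) \left(-26\right) = -389 + \left(- \frac{5}{3} - \frac{16}{3}\right) \left(-26\right) = -389 - -182 = -389 + 182 = -207$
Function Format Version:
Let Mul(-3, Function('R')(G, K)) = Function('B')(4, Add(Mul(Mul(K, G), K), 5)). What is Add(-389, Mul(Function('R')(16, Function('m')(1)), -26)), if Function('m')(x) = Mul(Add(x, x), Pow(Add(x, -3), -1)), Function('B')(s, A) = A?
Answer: -207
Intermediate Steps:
Function('m')(x) = Mul(2, x, Pow(Add(-3, x), -1)) (Function('m')(x) = Mul(Mul(2, x), Pow(Add(-3, x), -1)) = Mul(2, x, Pow(Add(-3, x), -1)))
Function('R')(G, K) = Add(Rational(-5, 3), Mul(Rational(-1, 3), G, Pow(K, 2))) (Function('R')(G, K) = Mul(Rational(-1, 3), Add(Mul(Mul(K, G), K), 5)) = Mul(Rational(-1, 3), Add(Mul(Mul(G, K), K), 5)) = Mul(Rational(-1, 3), Add(Mul(G, Pow(K, 2)), 5)) = Mul(Rational(-1, 3), Add(5, Mul(G, Pow(K, 2)))) = Add(Rational(-5, 3), Mul(Rational(-1, 3), G, Pow(K, 2))))
Add(-389, Mul(Function('R')(16, Function('m')(1)), -26)) = Add(-389, Mul(Add(Rational(-5, 3), Mul(Rational(-1, 3), 16, Pow(Mul(2, 1, Pow(Add(-3, 1), -1)), 2))), -26)) = Add(-389, Mul(Add(Rational(-5, 3), Mul(Rational(-1, 3), 16, Pow(Mul(2, 1, Pow(-2, -1)), 2))), -26)) = Add(-389, Mul(Add(Rational(-5, 3), Mul(Rational(-1, 3), 16, Pow(Mul(2, 1, Rational(-1, 2)), 2))), -26)) = Add(-389, Mul(Add(Rational(-5, 3), Mul(Rational(-1, 3), 16, Pow(-1, 2))), -26)) = Add(-389, Mul(Add(Rational(-5, 3), Mul(Rational(-1, 3), 16, 1)), -26)) = Add(-389, Mul(Add(Rational(-5, 3), Rational(-16, 3)), -26)) = Add(-389, Mul(-7, -26)) = Add(-389, 182) = -207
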